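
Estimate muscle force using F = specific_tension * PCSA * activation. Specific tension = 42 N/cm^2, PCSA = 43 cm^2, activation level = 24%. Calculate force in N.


F = sigma * PCSA * activation
F = 42 * 43 * 0.24
F = 433.4 N


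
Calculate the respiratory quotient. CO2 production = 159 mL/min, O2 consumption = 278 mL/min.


RQ = VCO2 / VO2
RQ = 159 / 278
RQ = 0.5719


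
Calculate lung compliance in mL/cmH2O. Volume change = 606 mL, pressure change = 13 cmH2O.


C = dV / dP
C = 606 / 13
C = 46.62 mL/cmH2O


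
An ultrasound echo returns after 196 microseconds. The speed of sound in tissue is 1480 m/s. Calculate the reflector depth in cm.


depth = c * t / 2
t = 196 us = 1.9600e-04 s
depth = 1480 * 1.9600e-04 / 2
depth = 0.14504 m = 14.504 cm


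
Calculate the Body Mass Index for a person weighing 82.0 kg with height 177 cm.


BMI = weight / height^2
height = 177 cm = 1.77 m
BMI = 82.0 / 1.77^2
BMI = 26.17 kg/m^2


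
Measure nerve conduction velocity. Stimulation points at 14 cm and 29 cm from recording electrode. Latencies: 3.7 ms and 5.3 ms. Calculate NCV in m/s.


Distance = (29 - 14) / 100 = 0.15 m
dt = (5.3 - 3.7) / 1000 = 0.0016 s
NCV = dist / dt = 93.75 m/s


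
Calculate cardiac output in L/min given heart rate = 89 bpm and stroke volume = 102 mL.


CO = HR * SV
CO = 89 * 102 / 1000
CO = 9.078 L/min


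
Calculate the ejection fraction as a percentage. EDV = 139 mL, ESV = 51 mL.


SV = EDV - ESV = 139 - 51 = 88 mL
EF = SV/EDV * 100 = 88/139 * 100
EF = 63.31%


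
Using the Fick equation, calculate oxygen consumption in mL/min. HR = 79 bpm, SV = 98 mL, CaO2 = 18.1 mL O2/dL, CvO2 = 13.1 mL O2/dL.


CO = HR*SV = 79*98/1000 = 7.742 L/min
a-v O2 diff = 18.1 - 13.1 = 5 mL/dL
VO2 = CO * (CaO2-CvO2) * 10 dL/L
VO2 = 7.742 * 5 * 10
VO2 = 387.1 mL/min


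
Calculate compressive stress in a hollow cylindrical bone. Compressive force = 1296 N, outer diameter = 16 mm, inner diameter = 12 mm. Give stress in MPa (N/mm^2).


A = pi*(r_o^2 - r_i^2)
r_o = 8 mm, r_i = 6 mm
A = 87.9646 mm^2
sigma = F/A = 1296 / 87.9646
sigma = 14.73 MPa


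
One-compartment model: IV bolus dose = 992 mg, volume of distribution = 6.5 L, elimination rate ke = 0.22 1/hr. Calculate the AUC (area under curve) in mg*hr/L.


C0 = Dose/Vd = 992/6.5 = 152.615 mg/L
AUC = C0/ke = 152.615/0.22
AUC = 693.7 mg*hr/L


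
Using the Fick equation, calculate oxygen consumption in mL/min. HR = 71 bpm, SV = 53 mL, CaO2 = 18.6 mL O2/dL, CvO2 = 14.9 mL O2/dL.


CO = HR*SV = 71*53/1000 = 3.763 L/min
a-v O2 diff = 18.6 - 14.9 = 3.7 mL/dL
VO2 = CO * (CaO2-CvO2) * 10 dL/L
VO2 = 3.763 * 3.7 * 10
VO2 = 139.2 mL/min


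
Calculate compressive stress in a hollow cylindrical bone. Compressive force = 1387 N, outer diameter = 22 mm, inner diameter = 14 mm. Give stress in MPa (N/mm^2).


A = pi*(r_o^2 - r_i^2)
r_o = 11 mm, r_i = 7 mm
A = 226.195 mm^2
sigma = F/A = 1387 / 226.195
sigma = 6.132 MPa


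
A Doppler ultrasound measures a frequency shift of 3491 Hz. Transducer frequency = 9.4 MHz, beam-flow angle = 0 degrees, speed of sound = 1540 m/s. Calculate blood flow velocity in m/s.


v = fd * c / (2 * f0 * cos(theta))
v = 3491 * 1540 / (2 * 9.4000e+06 * cos(0))
v = 0.286 m/s


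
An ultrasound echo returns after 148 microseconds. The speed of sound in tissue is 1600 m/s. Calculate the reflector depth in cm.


depth = c * t / 2
t = 148 us = 1.4800e-04 s
depth = 1600 * 1.4800e-04 / 2
depth = 0.1184 m = 11.84 cm


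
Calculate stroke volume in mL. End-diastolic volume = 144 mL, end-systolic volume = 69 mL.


SV = EDV - ESV
SV = 144 - 69
SV = 75 mL


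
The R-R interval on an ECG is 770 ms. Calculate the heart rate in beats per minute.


HR = 60 / RR_interval(s)
RR = 770 ms = 0.77 s
HR = 60 / 0.77 = 77.92 bpm


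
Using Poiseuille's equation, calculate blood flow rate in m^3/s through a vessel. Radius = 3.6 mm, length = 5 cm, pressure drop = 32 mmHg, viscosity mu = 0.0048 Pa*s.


Q = pi*r^4*dP / (8*mu*L)
r = 0.0036 m, L = 0.05 m
dP = 32 mmHg = 4266.304 Pa
Q = 0.001172 m^3/s


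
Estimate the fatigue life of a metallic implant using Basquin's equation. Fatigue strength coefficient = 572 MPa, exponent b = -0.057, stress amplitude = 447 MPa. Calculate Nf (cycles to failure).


sigma_a = sigma_f' * (2Nf)^b
2Nf = (sigma_a/sigma_f')^(1/b)
2Nf = (447/572)^(1/-0.057)
2Nf = 75.638989
Nf = 37.82


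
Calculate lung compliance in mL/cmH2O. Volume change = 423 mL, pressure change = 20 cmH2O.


C = dV / dP
C = 423 / 20
C = 21.15 mL/cmH2O


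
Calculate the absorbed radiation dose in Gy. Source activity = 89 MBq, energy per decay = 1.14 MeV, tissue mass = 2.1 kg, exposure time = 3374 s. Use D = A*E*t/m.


A = 89 MBq = 8.9000e+07 Bq
E = 1.14 MeV = 1.82628e-13 J
D = A*E*t/m = 8.9000e+07*1.82628e-13*3374/2.1
D = 0.02611 Gy


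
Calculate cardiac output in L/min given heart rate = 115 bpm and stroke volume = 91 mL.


CO = HR * SV
CO = 115 * 91 / 1000
CO = 10.46 L/min


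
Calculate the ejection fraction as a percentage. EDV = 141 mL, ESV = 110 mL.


SV = EDV - ESV = 141 - 110 = 31 mL
EF = SV/EDV * 100 = 31/141 * 100
EF = 21.99%


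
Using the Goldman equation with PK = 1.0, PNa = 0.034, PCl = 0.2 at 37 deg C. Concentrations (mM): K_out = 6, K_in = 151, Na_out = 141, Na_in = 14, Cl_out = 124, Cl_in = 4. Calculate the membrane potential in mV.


Vm = (RT/F)*ln((PK*Ko + PNa*Nao + PCl*Cli)/(PK*Ki + PNa*Nai + PCl*Clo))
Numer = 11.594, Denom = 176.276
Vm = -72.73 mV


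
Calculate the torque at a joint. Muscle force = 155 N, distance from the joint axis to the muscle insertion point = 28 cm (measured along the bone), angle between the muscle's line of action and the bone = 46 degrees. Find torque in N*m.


Torque = F * d * sin(theta)   (moment arm = d*sin(theta))
d = 28 cm = 0.28 m
Torque = 155 * 0.28 * sin(46)
Torque = 31.22 N*m


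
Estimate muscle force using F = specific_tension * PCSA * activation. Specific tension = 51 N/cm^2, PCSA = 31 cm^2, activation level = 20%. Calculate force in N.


F = sigma * PCSA * activation
F = 51 * 31 * 0.2
F = 316.2 N


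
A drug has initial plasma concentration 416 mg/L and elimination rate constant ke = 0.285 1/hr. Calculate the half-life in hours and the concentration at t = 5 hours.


t_half = ln(2) / ke = 0.693147 / 0.285 = 2.432 hr
C(t) = C0 * exp(-ke*t) = 416 * exp(-0.285*5)
C(5) = 100.1 mg/L


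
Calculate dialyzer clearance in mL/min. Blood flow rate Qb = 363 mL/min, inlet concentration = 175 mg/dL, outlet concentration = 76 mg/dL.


K = Qb * (Cb_in - Cb_out) / Cb_in
K = 363 * (175 - 76) / 175
K = 205.4 mL/min


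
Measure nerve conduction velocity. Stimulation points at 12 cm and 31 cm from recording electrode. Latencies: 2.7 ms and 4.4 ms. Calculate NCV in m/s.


Distance = (31 - 12) / 100 = 0.19 m
dt = (4.4 - 2.7) / 1000 = 0.0017 s
NCV = dist / dt = 111.8 m/s


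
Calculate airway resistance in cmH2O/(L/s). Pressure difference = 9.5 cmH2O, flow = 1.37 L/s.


R = dP / flow
R = 9.5 / 1.37
R = 6.934 cmH2O/(L/s)


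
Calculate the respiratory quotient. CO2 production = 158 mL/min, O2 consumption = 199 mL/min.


RQ = VCO2 / VO2
RQ = 158 / 199
RQ = 0.794


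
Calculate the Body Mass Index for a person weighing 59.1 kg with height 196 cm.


BMI = weight / height^2
height = 196 cm = 1.96 m
BMI = 59.1 / 1.96^2
BMI = 15.38 kg/m^2


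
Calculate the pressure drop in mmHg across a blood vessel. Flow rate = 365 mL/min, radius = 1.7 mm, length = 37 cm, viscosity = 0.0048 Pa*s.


dP = 8*mu*L*Q / (pi*r^4)
Q = 365 mL/min = 6.08333e-06 m^3/s
dP = 3294.04 Pa = 3294.04 / 133.322 mmHg = 24.71 mmHg


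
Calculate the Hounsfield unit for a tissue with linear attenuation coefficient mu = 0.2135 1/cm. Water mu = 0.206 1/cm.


HU = ((mu_tissue - mu_water) / mu_water) * 1000
HU = ((0.2135 - 0.206) / 0.206) * 1000
HU = 36.41


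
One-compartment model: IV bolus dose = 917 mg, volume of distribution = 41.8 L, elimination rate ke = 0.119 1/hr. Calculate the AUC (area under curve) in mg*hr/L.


C0 = Dose/Vd = 917/41.8 = 21.9378 mg/L
AUC = C0/ke = 21.9378/0.119
AUC = 184.4 mg*hr/L


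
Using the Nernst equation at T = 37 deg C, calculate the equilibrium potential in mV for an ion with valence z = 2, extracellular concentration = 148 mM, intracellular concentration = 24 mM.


E = (RT/(zF)) * ln(C_out/C_in)
T = 37 + 273.15 = 310.15 K
E = (8.314 * 310.15 / (2 * 96485)) * ln(148/24)
E = 24.31 mV


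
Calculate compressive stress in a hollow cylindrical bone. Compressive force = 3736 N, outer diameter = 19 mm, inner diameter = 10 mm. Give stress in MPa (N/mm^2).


A = pi*(r_o^2 - r_i^2)
r_o = 9.5 mm, r_i = 5 mm
A = 204.989 mm^2
sigma = F/A = 3736 / 204.989
sigma = 18.23 MPa


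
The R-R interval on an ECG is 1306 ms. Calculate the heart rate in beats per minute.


HR = 60 / RR_interval(s)
RR = 1306 ms = 1.306 s
HR = 60 / 1.306 = 45.94 bpm


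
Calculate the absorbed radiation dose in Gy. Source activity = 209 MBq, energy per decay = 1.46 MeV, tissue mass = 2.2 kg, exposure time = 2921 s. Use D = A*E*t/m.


A = 209 MBq = 2.0900e+08 Bq
E = 1.46 MeV = 2.33892e-13 J
D = A*E*t/m = 2.0900e+08*2.33892e-13*2921/2.2
D = 0.0649 Gy


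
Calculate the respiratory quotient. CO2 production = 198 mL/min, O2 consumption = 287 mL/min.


RQ = VCO2 / VO2
RQ = 198 / 287
RQ = 0.6899


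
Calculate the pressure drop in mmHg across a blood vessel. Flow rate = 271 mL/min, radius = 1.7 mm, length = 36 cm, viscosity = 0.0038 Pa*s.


dP = 8*mu*L*Q / (pi*r^4)
Q = 271 mL/min = 4.51667e-06 m^3/s
dP = 1883.86 Pa = 1883.86 / 133.322 mmHg = 14.13 mmHg


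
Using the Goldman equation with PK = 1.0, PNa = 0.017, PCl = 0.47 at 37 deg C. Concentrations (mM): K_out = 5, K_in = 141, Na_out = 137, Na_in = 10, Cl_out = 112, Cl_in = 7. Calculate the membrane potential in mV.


Vm = (RT/F)*ln((PK*Ko + PNa*Nao + PCl*Cli)/(PK*Ki + PNa*Nai + PCl*Clo))
Numer = 10.619, Denom = 193.81
Vm = -77.62 mV


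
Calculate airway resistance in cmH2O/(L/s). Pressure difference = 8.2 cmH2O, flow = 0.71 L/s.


R = dP / flow
R = 8.2 / 0.71
R = 11.55 cmH2O/(L/s)


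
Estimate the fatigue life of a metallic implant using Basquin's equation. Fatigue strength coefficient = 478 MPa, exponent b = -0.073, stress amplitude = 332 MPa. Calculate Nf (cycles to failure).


sigma_a = sigma_f' * (2Nf)^b
2Nf = (sigma_a/sigma_f')^(1/b)
2Nf = (332/478)^(1/-0.073)
2Nf = 147.35117
Nf = 73.68


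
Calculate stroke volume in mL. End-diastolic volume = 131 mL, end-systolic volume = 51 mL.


SV = EDV - ESV
SV = 131 - 51
SV = 80 mL


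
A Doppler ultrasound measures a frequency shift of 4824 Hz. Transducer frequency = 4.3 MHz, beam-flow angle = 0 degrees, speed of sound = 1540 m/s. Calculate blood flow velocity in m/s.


v = fd * c / (2 * f0 * cos(theta))
v = 4824 * 1540 / (2 * 4.3000e+06 * cos(0))
v = 0.8638 m/s


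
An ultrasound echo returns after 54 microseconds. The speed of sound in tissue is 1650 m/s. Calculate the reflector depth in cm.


depth = c * t / 2
t = 54 us = 5.4000e-05 s
depth = 1650 * 5.4000e-05 / 2
depth = 0.04455 m = 4.455 cm


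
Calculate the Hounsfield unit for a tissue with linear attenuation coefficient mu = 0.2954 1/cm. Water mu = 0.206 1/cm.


HU = ((mu_tissue - mu_water) / mu_water) * 1000
HU = ((0.2954 - 0.206) / 0.206) * 1000
HU = 434


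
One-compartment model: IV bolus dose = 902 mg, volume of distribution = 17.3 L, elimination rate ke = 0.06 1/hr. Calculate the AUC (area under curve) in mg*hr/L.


C0 = Dose/Vd = 902/17.3 = 52.1387 mg/L
AUC = C0/ke = 52.1387/0.06
AUC = 869 mg*hr/L


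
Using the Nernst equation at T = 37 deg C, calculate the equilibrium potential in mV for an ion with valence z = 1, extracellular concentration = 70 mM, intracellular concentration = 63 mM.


E = (RT/(zF)) * ln(C_out/C_in)
T = 37 + 273.15 = 310.15 K
E = (8.314 * 310.15 / (1 * 96485)) * ln(70/63)
E = 2.816 mV


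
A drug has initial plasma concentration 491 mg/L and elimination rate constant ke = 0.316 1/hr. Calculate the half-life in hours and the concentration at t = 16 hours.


t_half = ln(2) / ke = 0.693147 / 0.316 = 2.194 hr
C(t) = C0 * exp(-ke*t) = 491 * exp(-0.316*16)
C(16) = 3.128 mg/L


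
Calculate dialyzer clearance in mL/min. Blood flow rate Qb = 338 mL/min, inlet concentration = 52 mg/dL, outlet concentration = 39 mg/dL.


K = Qb * (Cb_in - Cb_out) / Cb_in
K = 338 * (52 - 39) / 52
K = 84.5 mL/min


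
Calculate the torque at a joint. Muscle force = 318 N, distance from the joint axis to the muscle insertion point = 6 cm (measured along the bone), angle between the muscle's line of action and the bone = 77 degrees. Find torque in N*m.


Torque = F * d * sin(theta)   (moment arm = d*sin(theta))
d = 6 cm = 0.06 m
Torque = 318 * 0.06 * sin(77)
Torque = 18.59 N*m


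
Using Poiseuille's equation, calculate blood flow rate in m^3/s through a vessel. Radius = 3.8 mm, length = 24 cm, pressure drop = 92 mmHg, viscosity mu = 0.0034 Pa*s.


Q = pi*r^4*dP / (8*mu*L)
r = 0.0038 m, L = 0.24 m
dP = 92 mmHg = 12265.624 Pa
Q = 0.001231 m^3/s


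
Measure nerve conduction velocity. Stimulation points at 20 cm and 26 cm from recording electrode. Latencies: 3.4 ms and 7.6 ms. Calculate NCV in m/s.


Distance = (26 - 20) / 100 = 0.06 m
dt = (7.6 - 3.4) / 1000 = 0.0042 s
NCV = dist / dt = 14.29 m/s


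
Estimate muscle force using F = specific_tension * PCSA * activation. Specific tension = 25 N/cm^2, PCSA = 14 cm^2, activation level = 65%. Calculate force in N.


F = sigma * PCSA * activation
F = 25 * 14 * 0.65
F = 227.5 N


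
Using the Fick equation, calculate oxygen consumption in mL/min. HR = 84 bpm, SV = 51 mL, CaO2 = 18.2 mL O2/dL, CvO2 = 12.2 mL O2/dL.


CO = HR*SV = 84*51/1000 = 4.284 L/min
a-v O2 diff = 18.2 - 12.2 = 6 mL/dL
VO2 = CO * (CaO2-CvO2) * 10 dL/L
VO2 = 4.284 * 6 * 10
VO2 = 257 mL/min


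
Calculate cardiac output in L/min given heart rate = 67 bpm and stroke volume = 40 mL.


CO = HR * SV
CO = 67 * 40 / 1000
CO = 2.68 L/min


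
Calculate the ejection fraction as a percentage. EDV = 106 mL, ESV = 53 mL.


SV = EDV - ESV = 106 - 53 = 53 mL
EF = SV/EDV * 100 = 53/106 * 100
EF = 50%


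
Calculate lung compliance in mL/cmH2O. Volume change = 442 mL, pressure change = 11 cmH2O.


C = dV / dP
C = 442 / 11
C = 40.18 mL/cmH2O


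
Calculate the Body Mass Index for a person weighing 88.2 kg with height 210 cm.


BMI = weight / height^2
height = 210 cm = 2.1 m
BMI = 88.2 / 2.1^2
BMI = 20 kg/m^2


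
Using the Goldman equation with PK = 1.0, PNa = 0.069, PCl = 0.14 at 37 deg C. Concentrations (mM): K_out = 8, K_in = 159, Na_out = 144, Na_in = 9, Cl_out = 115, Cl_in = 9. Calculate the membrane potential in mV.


Vm = (RT/F)*ln((PK*Ko + PNa*Nao + PCl*Cli)/(PK*Ki + PNa*Nai + PCl*Clo))
Numer = 19.196, Denom = 175.721
Vm = -59.17 mV


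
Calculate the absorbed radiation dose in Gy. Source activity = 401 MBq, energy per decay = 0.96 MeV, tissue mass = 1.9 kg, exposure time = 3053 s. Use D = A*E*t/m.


A = 401 MBq = 4.0100e+08 Bq
E = 0.96 MeV = 1.53792e-13 J
D = A*E*t/m = 4.0100e+08*1.53792e-13*3053/1.9
D = 0.09909 Gy


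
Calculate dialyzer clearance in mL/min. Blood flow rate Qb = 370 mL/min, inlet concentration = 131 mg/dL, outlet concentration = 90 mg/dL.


K = Qb * (Cb_in - Cb_out) / Cb_in
K = 370 * (131 - 90) / 131
K = 115.8 mL/min


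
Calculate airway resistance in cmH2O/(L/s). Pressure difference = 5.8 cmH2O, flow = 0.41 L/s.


R = dP / flow
R = 5.8 / 0.41
R = 14.15 cmH2O/(L/s)


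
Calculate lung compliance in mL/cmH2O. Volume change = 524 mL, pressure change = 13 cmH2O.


C = dV / dP
C = 524 / 13
C = 40.31 mL/cmH2O


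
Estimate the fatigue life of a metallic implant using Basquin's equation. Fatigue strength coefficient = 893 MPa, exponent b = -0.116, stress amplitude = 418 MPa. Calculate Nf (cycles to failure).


sigma_a = sigma_f' * (2Nf)^b
2Nf = (sigma_a/sigma_f')^(1/b)
2Nf = (418/893)^(1/-0.116)
2Nf = 695.06815
Nf = 347.5


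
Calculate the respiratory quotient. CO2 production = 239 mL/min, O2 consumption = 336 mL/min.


RQ = VCO2 / VO2
RQ = 239 / 336
RQ = 0.7113


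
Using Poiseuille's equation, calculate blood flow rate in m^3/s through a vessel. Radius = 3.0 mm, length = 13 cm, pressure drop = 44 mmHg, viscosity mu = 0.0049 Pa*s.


Q = pi*r^4*dP / (8*mu*L)
r = 0.003 m, L = 0.13 m
dP = 44 mmHg = 5866.168 Pa
Q = 2.9293e-04 m^3/s


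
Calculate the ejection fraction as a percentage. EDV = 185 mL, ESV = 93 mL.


SV = EDV - ESV = 185 - 93 = 92 mL
EF = SV/EDV * 100 = 92/185 * 100
EF = 49.73%


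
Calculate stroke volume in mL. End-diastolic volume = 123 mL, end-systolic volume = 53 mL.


SV = EDV - ESV
SV = 123 - 53
SV = 70 mL


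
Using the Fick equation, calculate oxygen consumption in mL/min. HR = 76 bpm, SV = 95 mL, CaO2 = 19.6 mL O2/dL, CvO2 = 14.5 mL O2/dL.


CO = HR*SV = 76*95/1000 = 7.22 L/min
a-v O2 diff = 19.6 - 14.5 = 5.1 mL/dL
VO2 = CO * (CaO2-CvO2) * 10 dL/L
VO2 = 7.22 * 5.1 * 10
VO2 = 368.2 mL/min


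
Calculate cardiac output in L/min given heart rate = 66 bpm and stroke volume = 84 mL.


CO = HR * SV
CO = 66 * 84 / 1000
CO = 5.544 L/min


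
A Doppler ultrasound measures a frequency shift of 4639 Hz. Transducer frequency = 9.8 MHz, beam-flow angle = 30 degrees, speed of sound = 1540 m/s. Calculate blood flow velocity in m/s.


v = fd * c / (2 * f0 * cos(theta))
v = 4639 * 1540 / (2 * 9.8000e+06 * cos(30))
v = 0.4209 m/s


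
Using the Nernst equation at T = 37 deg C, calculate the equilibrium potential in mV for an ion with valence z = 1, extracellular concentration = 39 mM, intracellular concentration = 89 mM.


E = (RT/(zF)) * ln(C_out/C_in)
T = 37 + 273.15 = 310.15 K
E = (8.314 * 310.15 / (1 * 96485)) * ln(39/89)
E = -22.05 mV


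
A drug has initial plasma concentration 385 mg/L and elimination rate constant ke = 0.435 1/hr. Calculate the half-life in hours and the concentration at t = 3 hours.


t_half = ln(2) / ke = 0.693147 / 0.435 = 1.593 hr
C(t) = C0 * exp(-ke*t) = 385 * exp(-0.435*3)
C(3) = 104.4 mg/L


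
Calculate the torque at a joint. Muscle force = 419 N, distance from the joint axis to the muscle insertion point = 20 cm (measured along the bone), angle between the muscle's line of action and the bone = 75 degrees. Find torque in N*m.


Torque = F * d * sin(theta)   (moment arm = d*sin(theta))
d = 20 cm = 0.2 m
Torque = 419 * 0.2 * sin(75)
Torque = 80.94 N*m


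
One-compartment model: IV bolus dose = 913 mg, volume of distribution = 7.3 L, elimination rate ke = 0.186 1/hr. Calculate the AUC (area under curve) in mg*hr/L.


C0 = Dose/Vd = 913/7.3 = 125.068 mg/L
AUC = C0/ke = 125.068/0.186
AUC = 672.4 mg*hr/L


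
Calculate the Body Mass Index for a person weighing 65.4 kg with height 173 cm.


BMI = weight / height^2
height = 173 cm = 1.73 m
BMI = 65.4 / 1.73^2
BMI = 21.85 kg/m^2


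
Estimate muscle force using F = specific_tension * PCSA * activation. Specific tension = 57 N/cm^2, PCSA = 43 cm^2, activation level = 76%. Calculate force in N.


F = sigma * PCSA * activation
F = 57 * 43 * 0.76
F = 1863 N


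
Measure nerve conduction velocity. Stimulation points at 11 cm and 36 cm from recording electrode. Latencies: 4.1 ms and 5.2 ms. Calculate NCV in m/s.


Distance = (36 - 11) / 100 = 0.25 m
dt = (5.2 - 4.1) / 1000 = 0.0011 s
NCV = dist / dt = 227.3 m/s


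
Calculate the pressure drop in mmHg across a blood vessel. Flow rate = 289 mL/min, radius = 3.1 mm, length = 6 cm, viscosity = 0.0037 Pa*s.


dP = 8*mu*L*Q / (pi*r^4)
Q = 289 mL/min = 4.81667e-06 m^3/s
dP = 29.4845 Pa = 29.4845 / 133.322 mmHg = 0.2212 mmHg


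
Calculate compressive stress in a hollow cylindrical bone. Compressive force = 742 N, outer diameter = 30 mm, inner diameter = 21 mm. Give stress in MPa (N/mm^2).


A = pi*(r_o^2 - r_i^2)
r_o = 15 mm, r_i = 10.5 mm
A = 360.498 mm^2
sigma = F/A = 742 / 360.498
sigma = 2.058 MPa


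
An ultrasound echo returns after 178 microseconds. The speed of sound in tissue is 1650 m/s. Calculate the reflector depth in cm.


depth = c * t / 2
t = 178 us = 1.7800e-04 s
depth = 1650 * 1.7800e-04 / 2
depth = 0.14685 m = 14.685 cm


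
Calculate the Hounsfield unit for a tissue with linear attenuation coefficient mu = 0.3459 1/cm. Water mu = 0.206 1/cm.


HU = ((mu_tissue - mu_water) / mu_water) * 1000
HU = ((0.3459 - 0.206) / 0.206) * 1000
HU = 679.1


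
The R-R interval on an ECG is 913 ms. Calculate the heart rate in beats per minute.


HR = 60 / RR_interval(s)
RR = 913 ms = 0.913 s
HR = 60 / 0.913 = 65.72 bpm


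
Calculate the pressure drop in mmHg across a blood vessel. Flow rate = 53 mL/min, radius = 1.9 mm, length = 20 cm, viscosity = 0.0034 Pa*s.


dP = 8*mu*L*Q / (pi*r^4)
Q = 53 mL/min = 8.83333e-07 m^3/s
dP = 117.371 Pa = 117.371 / 133.322 mmHg = 0.8804 mmHg


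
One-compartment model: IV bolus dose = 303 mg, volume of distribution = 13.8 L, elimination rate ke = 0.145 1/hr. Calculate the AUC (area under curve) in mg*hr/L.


C0 = Dose/Vd = 303/13.8 = 21.9565 mg/L
AUC = C0/ke = 21.9565/0.145
AUC = 151.4 mg*hr/L


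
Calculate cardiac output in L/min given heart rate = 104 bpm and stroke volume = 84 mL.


CO = HR * SV
CO = 104 * 84 / 1000
CO = 8.736 L/min


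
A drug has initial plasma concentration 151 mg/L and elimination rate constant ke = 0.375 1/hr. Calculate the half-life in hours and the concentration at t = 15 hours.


t_half = ln(2) / ke = 0.693147 / 0.375 = 1.848 hr
C(t) = C0 * exp(-ke*t) = 151 * exp(-0.375*15)
C(15) = 0.5446 mg/L


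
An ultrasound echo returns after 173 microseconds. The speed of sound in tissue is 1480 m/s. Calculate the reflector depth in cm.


depth = c * t / 2
t = 173 us = 1.7300e-04 s
depth = 1480 * 1.7300e-04 / 2
depth = 0.12802 m = 12.802 cm


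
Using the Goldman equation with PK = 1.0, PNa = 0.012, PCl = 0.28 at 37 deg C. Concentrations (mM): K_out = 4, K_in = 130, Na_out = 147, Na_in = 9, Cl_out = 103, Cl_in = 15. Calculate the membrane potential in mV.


Vm = (RT/F)*ln((PK*Ko + PNa*Nao + PCl*Cli)/(PK*Ki + PNa*Nai + PCl*Clo))
Numer = 9.964, Denom = 158.948
Vm = -74.02 mV


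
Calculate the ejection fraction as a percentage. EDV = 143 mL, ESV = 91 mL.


SV = EDV - ESV = 143 - 91 = 52 mL
EF = SV/EDV * 100 = 52/143 * 100
EF = 36.36%


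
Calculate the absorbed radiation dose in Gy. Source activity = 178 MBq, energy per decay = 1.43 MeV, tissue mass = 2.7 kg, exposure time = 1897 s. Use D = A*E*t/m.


A = 178 MBq = 1.7800e+08 Bq
E = 1.43 MeV = 2.29086e-13 J
D = A*E*t/m = 1.7800e+08*2.29086e-13*1897/2.7
D = 0.02865 Gy


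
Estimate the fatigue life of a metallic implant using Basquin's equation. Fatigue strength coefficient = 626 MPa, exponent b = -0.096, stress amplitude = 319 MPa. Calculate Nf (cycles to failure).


sigma_a = sigma_f' * (2Nf)^b
2Nf = (sigma_a/sigma_f')^(1/b)
2Nf = (319/626)^(1/-0.096)
2Nf = 1121.5785
Nf = 560.8


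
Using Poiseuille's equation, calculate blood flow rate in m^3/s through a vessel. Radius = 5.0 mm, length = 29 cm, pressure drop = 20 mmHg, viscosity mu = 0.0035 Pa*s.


Q = pi*r^4*dP / (8*mu*L)
r = 0.005 m, L = 0.29 m
dP = 20 mmHg = 2666.44 Pa
Q = 6.4477e-04 m^3/s


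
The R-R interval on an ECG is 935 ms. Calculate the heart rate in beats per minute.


HR = 60 / RR_interval(s)
RR = 935 ms = 0.935 s
HR = 60 / 0.935 = 64.17 bpm


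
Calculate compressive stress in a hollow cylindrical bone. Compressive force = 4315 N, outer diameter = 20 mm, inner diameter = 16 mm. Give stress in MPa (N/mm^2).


A = pi*(r_o^2 - r_i^2)
r_o = 10 mm, r_i = 8 mm
A = 113.097 mm^2
sigma = F/A = 4315 / 113.097
sigma = 38.15 MPa


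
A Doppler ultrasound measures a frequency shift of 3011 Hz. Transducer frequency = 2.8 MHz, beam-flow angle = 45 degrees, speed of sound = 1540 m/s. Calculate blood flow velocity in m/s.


v = fd * c / (2 * f0 * cos(theta))
v = 3011 * 1540 / (2 * 2.8000e+06 * cos(45))
v = 1.171 m/s


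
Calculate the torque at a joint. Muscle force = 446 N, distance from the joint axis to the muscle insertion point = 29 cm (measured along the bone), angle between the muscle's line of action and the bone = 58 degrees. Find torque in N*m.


Torque = F * d * sin(theta)   (moment arm = d*sin(theta))
d = 29 cm = 0.29 m
Torque = 446 * 0.29 * sin(58)
Torque = 109.7 N*m


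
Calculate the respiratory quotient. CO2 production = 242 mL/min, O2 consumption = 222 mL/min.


RQ = VCO2 / VO2
RQ = 242 / 222
RQ = 1.09


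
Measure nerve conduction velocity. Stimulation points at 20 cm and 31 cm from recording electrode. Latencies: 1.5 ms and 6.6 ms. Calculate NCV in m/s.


Distance = (31 - 20) / 100 = 0.11 m
dt = (6.6 - 1.5) / 1000 = 0.0051 s
NCV = dist / dt = 21.57 m/s


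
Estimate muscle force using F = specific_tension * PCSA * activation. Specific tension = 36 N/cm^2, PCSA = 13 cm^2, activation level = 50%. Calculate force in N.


F = sigma * PCSA * activation
F = 36 * 13 * 0.5
F = 234 N


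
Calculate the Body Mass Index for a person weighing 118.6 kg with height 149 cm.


BMI = weight / height^2
height = 149 cm = 1.49 m
BMI = 118.6 / 1.49^2
BMI = 53.42 kg/m^2


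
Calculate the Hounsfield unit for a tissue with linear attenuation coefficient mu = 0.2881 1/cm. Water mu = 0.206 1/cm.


HU = ((mu_tissue - mu_water) / mu_water) * 1000
HU = ((0.2881 - 0.206) / 0.206) * 1000
HU = 398.5


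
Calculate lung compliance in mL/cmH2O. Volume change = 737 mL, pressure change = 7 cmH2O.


C = dV / dP
C = 737 / 7
C = 105.3 mL/cmH2O


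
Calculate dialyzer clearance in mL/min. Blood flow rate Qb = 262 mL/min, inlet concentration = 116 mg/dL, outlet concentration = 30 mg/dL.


K = Qb * (Cb_in - Cb_out) / Cb_in
K = 262 * (116 - 30) / 116
K = 194.2 mL/min


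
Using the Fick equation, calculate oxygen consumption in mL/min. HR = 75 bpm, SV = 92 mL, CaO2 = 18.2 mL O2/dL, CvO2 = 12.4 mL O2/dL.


CO = HR*SV = 75*92/1000 = 6.9 L/min
a-v O2 diff = 18.2 - 12.4 = 5.8 mL/dL
VO2 = CO * (CaO2-CvO2) * 10 dL/L
VO2 = 6.9 * 5.8 * 10
VO2 = 400.2 mL/min


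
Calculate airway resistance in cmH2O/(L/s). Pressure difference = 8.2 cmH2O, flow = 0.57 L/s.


R = dP / flow
R = 8.2 / 0.57
R = 14.39 cmH2O/(L/s)


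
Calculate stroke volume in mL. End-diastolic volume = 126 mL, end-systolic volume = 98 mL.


SV = EDV - ESV
SV = 126 - 98
SV = 28 mL


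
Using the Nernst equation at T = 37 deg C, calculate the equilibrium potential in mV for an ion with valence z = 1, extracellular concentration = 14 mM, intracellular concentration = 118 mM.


E = (RT/(zF)) * ln(C_out/C_in)
T = 37 + 273.15 = 310.15 K
E = (8.314 * 310.15 / (1 * 96485)) * ln(14/118)
E = -56.97 mV


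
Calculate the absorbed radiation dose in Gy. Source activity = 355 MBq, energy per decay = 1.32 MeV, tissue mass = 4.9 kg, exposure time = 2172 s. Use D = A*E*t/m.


A = 355 MBq = 3.5500e+08 Bq
E = 1.32 MeV = 2.11464e-13 J
D = A*E*t/m = 3.5500e+08*2.11464e-13*2172/4.9
D = 0.03328 Gy


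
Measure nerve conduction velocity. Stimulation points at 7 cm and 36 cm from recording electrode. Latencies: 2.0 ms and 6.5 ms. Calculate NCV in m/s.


Distance = (36 - 7) / 100 = 0.29 m
dt = (6.5 - 2.0) / 1000 = 0.0045 s
NCV = dist / dt = 64.44 m/s


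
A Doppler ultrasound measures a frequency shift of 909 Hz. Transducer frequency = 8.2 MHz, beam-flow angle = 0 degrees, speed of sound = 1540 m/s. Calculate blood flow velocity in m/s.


v = fd * c / (2 * f0 * cos(theta))
v = 909 * 1540 / (2 * 8.2000e+06 * cos(0))
v = 0.08536 m/s


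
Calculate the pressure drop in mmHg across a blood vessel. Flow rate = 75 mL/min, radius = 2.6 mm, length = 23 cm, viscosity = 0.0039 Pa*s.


dP = 8*mu*L*Q / (pi*r^4)
Q = 75 mL/min = 1.25e-06 m^3/s
dP = 62.4812 Pa = 62.4812 / 133.322 mmHg = 0.4686 mmHg


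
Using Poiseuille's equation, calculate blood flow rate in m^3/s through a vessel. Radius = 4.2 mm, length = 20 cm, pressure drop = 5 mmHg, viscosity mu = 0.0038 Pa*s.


Q = pi*r^4*dP / (8*mu*L)
r = 0.0042 m, L = 0.2 m
dP = 5 mmHg = 666.61 Pa
Q = 1.0718e-04 m^3/s


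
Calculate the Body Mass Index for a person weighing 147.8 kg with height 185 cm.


BMI = weight / height^2
height = 185 cm = 1.85 m
BMI = 147.8 / 1.85^2
BMI = 43.18 kg/m^2


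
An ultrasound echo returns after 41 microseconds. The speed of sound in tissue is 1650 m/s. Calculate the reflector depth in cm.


depth = c * t / 2
t = 41 us = 4.1000e-05 s
depth = 1650 * 4.1000e-05 / 2
depth = 0.033825 m = 3.3825 cm


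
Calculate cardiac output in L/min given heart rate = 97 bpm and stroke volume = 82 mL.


CO = HR * SV
CO = 97 * 82 / 1000
CO = 7.954 L/min


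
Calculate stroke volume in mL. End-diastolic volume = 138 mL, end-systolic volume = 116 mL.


SV = EDV - ESV
SV = 138 - 116
SV = 22 mL


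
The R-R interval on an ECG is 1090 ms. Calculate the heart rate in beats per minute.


HR = 60 / RR_interval(s)
RR = 1090 ms = 1.09 s
HR = 60 / 1.09 = 55.05 bpm


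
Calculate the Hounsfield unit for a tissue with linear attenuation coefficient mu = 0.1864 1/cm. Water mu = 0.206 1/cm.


HU = ((mu_tissue - mu_water) / mu_water) * 1000
HU = ((0.1864 - 0.206) / 0.206) * 1000
HU = -95.15


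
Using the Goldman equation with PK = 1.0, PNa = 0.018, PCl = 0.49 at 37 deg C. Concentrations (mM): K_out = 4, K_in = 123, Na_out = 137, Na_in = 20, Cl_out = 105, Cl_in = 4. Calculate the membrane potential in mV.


Vm = (RT/F)*ln((PK*Ko + PNa*Nao + PCl*Cli)/(PK*Ki + PNa*Nai + PCl*Clo))
Numer = 8.426, Denom = 174.81
Vm = -81.04 mV


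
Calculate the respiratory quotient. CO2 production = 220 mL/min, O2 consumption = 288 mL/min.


RQ = VCO2 / VO2
RQ = 220 / 288
RQ = 0.7639


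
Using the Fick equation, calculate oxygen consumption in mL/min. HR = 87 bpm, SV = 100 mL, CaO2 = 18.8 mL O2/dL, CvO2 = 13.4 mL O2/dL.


CO = HR*SV = 87*100/1000 = 8.7 L/min
a-v O2 diff = 18.8 - 13.4 = 5.4 mL/dL
VO2 = CO * (CaO2-CvO2) * 10 dL/L
VO2 = 8.7 * 5.4 * 10
VO2 = 469.8 mL/min


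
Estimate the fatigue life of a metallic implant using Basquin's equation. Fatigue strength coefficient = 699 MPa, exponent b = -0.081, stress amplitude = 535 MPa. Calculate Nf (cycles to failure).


sigma_a = sigma_f' * (2Nf)^b
2Nf = (sigma_a/sigma_f')^(1/b)
2Nf = (535/699)^(1/-0.081)
2Nf = 27.140769
Nf = 13.57


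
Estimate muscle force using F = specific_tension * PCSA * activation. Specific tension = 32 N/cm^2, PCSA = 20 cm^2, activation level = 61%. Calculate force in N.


F = sigma * PCSA * activation
F = 32 * 20 * 0.61
F = 390.4 N


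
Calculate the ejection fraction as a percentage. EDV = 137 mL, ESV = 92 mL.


SV = EDV - ESV = 137 - 92 = 45 mL
EF = SV/EDV * 100 = 45/137 * 100
EF = 32.85%


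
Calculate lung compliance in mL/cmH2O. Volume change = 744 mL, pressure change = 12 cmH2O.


C = dV / dP
C = 744 / 12
C = 62 mL/cmH2O


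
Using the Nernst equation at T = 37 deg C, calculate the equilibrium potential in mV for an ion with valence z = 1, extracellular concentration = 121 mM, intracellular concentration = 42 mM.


E = (RT/(zF)) * ln(C_out/C_in)
T = 37 + 273.15 = 310.15 K
E = (8.314 * 310.15 / (1 * 96485)) * ln(121/42)
E = 28.28 mV


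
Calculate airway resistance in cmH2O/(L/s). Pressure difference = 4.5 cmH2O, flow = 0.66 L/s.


R = dP / flow
R = 4.5 / 0.66
R = 6.818 cmH2O/(L/s)


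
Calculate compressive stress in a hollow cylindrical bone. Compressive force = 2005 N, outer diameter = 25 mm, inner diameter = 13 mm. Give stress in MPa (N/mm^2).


A = pi*(r_o^2 - r_i^2)
r_o = 12.5 mm, r_i = 6.5 mm
A = 358.142 mm^2
sigma = F/A = 2005 / 358.142
sigma = 5.598 MPa


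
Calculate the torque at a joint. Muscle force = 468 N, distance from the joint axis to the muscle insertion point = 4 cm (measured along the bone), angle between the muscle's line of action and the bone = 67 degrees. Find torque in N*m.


Torque = F * d * sin(theta)   (moment arm = d*sin(theta))
d = 4 cm = 0.04 m
Torque = 468 * 0.04 * sin(67)
Torque = 17.23 N*m


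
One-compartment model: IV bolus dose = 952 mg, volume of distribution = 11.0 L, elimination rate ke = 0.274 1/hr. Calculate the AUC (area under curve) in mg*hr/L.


C0 = Dose/Vd = 952/11.0 = 86.5455 mg/L
AUC = C0/ke = 86.5455/0.274
AUC = 315.9 mg*hr/L


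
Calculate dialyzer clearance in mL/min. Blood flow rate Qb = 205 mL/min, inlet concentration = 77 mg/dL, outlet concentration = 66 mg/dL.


K = Qb * (Cb_in - Cb_out) / Cb_in
K = 205 * (77 - 66) / 77
K = 29.29 mL/min


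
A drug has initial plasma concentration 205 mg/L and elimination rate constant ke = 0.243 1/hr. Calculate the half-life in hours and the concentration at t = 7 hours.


t_half = ln(2) / ke = 0.693147 / 0.243 = 2.852 hr
C(t) = C0 * exp(-ke*t) = 205 * exp(-0.243*7)
C(7) = 37.41 mg/L


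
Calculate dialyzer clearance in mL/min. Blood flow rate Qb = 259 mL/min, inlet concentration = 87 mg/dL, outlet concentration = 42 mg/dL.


K = Qb * (Cb_in - Cb_out) / Cb_in
K = 259 * (87 - 42) / 87
K = 134 mL/min


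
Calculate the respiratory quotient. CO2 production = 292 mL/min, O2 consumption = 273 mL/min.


RQ = VCO2 / VO2
RQ = 292 / 273
RQ = 1.07


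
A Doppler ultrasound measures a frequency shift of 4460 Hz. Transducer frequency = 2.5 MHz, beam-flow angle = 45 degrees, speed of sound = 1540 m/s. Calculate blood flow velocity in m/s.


v = fd * c / (2 * f0 * cos(theta))
v = 4460 * 1540 / (2 * 2.5000e+06 * cos(45))
v = 1.943 m/s


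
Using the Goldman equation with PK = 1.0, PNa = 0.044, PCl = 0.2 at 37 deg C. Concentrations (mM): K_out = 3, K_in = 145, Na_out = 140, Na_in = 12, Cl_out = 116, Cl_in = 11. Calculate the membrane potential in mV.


Vm = (RT/F)*ln((PK*Ko + PNa*Nao + PCl*Cli)/(PK*Ki + PNa*Nai + PCl*Clo))
Numer = 11.36, Denom = 168.728
Vm = -72.11 mV


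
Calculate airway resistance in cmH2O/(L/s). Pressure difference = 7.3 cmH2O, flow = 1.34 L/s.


R = dP / flow
R = 7.3 / 1.34
R = 5.448 cmH2O/(L/s)


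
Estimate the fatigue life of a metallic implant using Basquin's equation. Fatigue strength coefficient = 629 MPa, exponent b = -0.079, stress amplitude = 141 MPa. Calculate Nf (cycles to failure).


sigma_a = sigma_f' * (2Nf)^b
2Nf = (sigma_a/sigma_f')^(1/b)
2Nf = (141/629)^(1/-0.079)
2Nf = 1.6620815e+08
Nf = 8.3104e+07


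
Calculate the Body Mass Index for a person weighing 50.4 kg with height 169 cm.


BMI = weight / height^2
height = 169 cm = 1.69 m
BMI = 50.4 / 1.69^2
BMI = 17.65 kg/m^2


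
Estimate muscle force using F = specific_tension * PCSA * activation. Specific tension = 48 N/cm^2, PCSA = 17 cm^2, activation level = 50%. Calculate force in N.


F = sigma * PCSA * activation
F = 48 * 17 * 0.5
F = 408 N


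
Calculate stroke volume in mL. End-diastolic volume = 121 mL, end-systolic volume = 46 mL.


SV = EDV - ESV
SV = 121 - 46
SV = 75 mL


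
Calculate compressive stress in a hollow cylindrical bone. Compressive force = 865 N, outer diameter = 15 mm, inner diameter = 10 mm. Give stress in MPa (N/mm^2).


A = pi*(r_o^2 - r_i^2)
r_o = 7.5 mm, r_i = 5 mm
A = 98.1748 mm^2
sigma = F/A = 865 / 98.1748
sigma = 8.811 MPa


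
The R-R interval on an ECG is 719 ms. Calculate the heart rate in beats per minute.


HR = 60 / RR_interval(s)
RR = 719 ms = 0.719 s
HR = 60 / 0.719 = 83.45 bpm


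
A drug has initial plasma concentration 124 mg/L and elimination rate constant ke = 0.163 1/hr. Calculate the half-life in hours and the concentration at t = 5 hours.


t_half = ln(2) / ke = 0.693147 / 0.163 = 4.252 hr
C(t) = C0 * exp(-ke*t) = 124 * exp(-0.163*5)
C(5) = 54.89 mg/L


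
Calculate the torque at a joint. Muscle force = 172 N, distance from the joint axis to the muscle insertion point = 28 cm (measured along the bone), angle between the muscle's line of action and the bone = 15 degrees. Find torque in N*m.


Torque = F * d * sin(theta)   (moment arm = d*sin(theta))
d = 28 cm = 0.28 m
Torque = 172 * 0.28 * sin(15)
Torque = 12.46 N*m


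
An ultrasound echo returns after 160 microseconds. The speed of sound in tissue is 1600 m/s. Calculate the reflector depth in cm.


depth = c * t / 2
t = 160 us = 1.6000e-04 s
depth = 1600 * 1.6000e-04 / 2
depth = 0.128 m = 12.8 cm


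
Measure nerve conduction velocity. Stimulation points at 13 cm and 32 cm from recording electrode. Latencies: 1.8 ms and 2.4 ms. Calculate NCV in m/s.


Distance = (32 - 13) / 100 = 0.19 m
dt = (2.4 - 1.8) / 1000 = 6.0000e-04 s
NCV = dist / dt = 316.7 m/s


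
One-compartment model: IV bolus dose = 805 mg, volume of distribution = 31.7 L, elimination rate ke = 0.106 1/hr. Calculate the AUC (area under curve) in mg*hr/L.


C0 = Dose/Vd = 805/31.7 = 25.3943 mg/L
AUC = C0/ke = 25.3943/0.106
AUC = 239.6 mg*hr/L


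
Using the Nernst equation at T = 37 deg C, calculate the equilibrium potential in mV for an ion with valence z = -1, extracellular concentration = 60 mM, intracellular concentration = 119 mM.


E = (RT/(zF)) * ln(C_out/C_in)
T = 37 + 273.15 = 310.15 K
E = (8.314 * 310.15 / (-1 * 96485)) * ln(60/119)
E = 18.3 mV


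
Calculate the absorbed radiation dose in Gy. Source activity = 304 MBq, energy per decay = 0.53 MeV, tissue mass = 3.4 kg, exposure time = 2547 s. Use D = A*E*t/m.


A = 304 MBq = 3.0400e+08 Bq
E = 0.53 MeV = 8.4906e-14 J
D = A*E*t/m = 3.0400e+08*8.4906e-14*2547/3.4
D = 0.01934 Gy


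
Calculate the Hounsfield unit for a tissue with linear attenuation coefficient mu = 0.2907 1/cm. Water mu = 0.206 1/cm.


HU = ((mu_tissue - mu_water) / mu_water) * 1000
HU = ((0.2907 - 0.206) / 0.206) * 1000
HU = 411.2


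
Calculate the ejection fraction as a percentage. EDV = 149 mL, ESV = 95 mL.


SV = EDV - ESV = 149 - 95 = 54 mL
EF = SV/EDV * 100 = 54/149 * 100
EF = 36.24%


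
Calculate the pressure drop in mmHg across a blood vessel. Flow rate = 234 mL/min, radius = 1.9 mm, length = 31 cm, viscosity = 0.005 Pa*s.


dP = 8*mu*L*Q / (pi*r^4)
Q = 234 mL/min = 3.9e-06 m^3/s
dP = 1181.2 Pa = 1181.2 / 133.322 mmHg = 8.86 mmHg


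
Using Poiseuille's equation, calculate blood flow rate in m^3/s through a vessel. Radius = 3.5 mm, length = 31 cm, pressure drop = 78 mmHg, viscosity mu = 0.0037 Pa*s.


Q = pi*r^4*dP / (8*mu*L)
r = 0.0035 m, L = 0.31 m
dP = 78 mmHg = 10399.116 Pa
Q = 5.3428e-04 m^3/s


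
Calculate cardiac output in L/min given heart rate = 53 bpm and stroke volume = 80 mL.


CO = HR * SV
CO = 53 * 80 / 1000
CO = 4.24 L/min


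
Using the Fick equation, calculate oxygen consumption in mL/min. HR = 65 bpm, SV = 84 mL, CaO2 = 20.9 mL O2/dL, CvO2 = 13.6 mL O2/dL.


CO = HR*SV = 65*84/1000 = 5.46 L/min
a-v O2 diff = 20.9 - 13.6 = 7.3 mL/dL
VO2 = CO * (CaO2-CvO2) * 10 dL/L
VO2 = 5.46 * 7.3 * 10
VO2 = 398.6 mL/min


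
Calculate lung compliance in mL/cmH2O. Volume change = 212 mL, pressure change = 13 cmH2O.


C = dV / dP
C = 212 / 13
C = 16.31 mL/cmH2O


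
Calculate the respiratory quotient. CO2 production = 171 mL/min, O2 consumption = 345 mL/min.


RQ = VCO2 / VO2
RQ = 171 / 345
RQ = 0.4957


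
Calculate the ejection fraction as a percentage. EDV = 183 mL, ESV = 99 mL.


SV = EDV - ESV = 183 - 99 = 84 mL
EF = SV/EDV * 100 = 84/183 * 100
EF = 45.9%


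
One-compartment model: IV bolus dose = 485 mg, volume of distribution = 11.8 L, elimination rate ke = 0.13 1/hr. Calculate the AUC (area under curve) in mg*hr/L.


C0 = Dose/Vd = 485/11.8 = 41.1017 mg/L
AUC = C0/ke = 41.1017/0.13
AUC = 316.2 mg*hr/L


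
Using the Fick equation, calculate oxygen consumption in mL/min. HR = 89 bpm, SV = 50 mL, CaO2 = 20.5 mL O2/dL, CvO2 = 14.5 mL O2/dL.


CO = HR*SV = 89*50/1000 = 4.45 L/min
a-v O2 diff = 20.5 - 14.5 = 6 mL/dL
VO2 = CO * (CaO2-CvO2) * 10 dL/L
VO2 = 4.45 * 6 * 10
VO2 = 267 mL/min
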